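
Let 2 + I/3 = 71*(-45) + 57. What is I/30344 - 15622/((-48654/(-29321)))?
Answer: -1737451037051/184544622 ≈ -9414.8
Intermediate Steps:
I = -9420 (I = -6 + 3*(71*(-45) + 57) = -6 + 3*(-3195 + 57) = -6 + 3*(-3138) = -6 - 9414 = -9420)
I/30344 - 15622/((-48654/(-29321))) = -9420/30344 - 15622/((-48654/(-29321))) = -9420*1/30344 - 15622/((-48654*(-1/29321))) = -2355/7586 - 15622/48654/29321 = -2355/7586 - 15622*29321/48654 = -2355/7586 - 229026331/24327 = -1737451037051/184544622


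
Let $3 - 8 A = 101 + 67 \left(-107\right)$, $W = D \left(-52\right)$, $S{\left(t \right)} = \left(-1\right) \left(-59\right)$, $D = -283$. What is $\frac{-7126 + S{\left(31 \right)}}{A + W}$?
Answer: $- \frac{56536}{124799} \approx -0.45302$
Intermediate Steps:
$S{\left(t \right)} = 59$
$W = 14716$ ($W = \left(-283\right) \left(-52\right) = 14716$)
$A = \frac{7071}{8}$ ($A = \frac{3}{8} - \frac{101 + 67 \left(-107\right)}{8} = \frac{3}{8} - \frac{101 - 7169}{8} = \frac{3}{8} - - \frac{1767}{2} = \frac{3}{8} + \frac{1767}{2} = \frac{7071}{8} \approx 883.88$)
$\frac{-7126 + S{\left(31 \right)}}{A + W} = \frac{-7126 + 59}{\frac{7071}{8} + 14716} = - \frac{7067}{\frac{124799}{8}} = \left(-7067\right) \frac{8}{124799} = - \frac{56536}{124799}$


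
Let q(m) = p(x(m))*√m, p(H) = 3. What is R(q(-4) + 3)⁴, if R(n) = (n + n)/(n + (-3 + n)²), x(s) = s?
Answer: 2637328/244140625 - 5666304*I/244140625 ≈ 0.010802 - 0.023209*I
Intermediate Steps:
q(m) = 3*√m
R(n) = 2*n/(n + (-3 + n)²) (R(n) = (2*n)/(n + (-3 + n)²) = 2*n/(n + (-3 + n)²))
R(q(-4) + 3)⁴ = (2*(3*√(-4) + 3)/((3*√(-4) + 3) + (-3 + (3*√(-4) + 3))²))⁴ = (2*(3*(2*I) + 3)/((3*(2*I) + 3) + (-3 + (3*(2*I) + 3))²))⁴ = (2*(6*I + 3)/((6*I + 3) + (-3 + (6*I + 3))²))⁴ = (2*(3 + 6*I)/((3 + 6*I) + (-3 + (3 + 6*I))²))⁴ = (2*(3 + 6*I)/((3 + 6*I) + (6*I)²))⁴ = (2*(3 + 6*I)/((3 + 6*I) - 36))⁴ = (2*(3 + 6*I)/(-33 + 6*I))⁴ = (2*(3 + 6*I)*((-33 - 6*I)/1125))⁴ = (2*(-33 - 6*I)*(3 + 6*I)/1125)⁴ = 16*(-33 - 6*I)⁴*(3 + 6*I)⁴/1601806640625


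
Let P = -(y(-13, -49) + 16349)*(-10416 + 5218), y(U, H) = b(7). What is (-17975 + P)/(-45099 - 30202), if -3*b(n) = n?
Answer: -254855995/225903 ≈ -1128.2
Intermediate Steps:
b(n) = -n/3
y(U, H) = -7/3 (y(U, H) = -⅓*7 = -7/3)
P = 254909920/3 (P = -(-7/3 + 16349)*(-10416 + 5218) = -49040*(-5198)/3 = -1*(-254909920/3) = 254909920/3 ≈ 8.4970e+7)
(-17975 + P)/(-45099 - 30202) = (-17975 + 254909920/3)/(-45099 - 30202) = (254855995/3)/(-75301) = (254855995/3)*(-1/75301) = -254855995/225903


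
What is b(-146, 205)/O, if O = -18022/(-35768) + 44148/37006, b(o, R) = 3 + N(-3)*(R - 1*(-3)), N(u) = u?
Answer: -205493651892/561501949 ≈ -365.97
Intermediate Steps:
b(o, R) = -6 - 3*R (b(o, R) = 3 - 3*(R - 1*(-3)) = 3 - 3*(R + 3) = 3 - 3*(3 + R) = 3 + (-9 - 3*R) = -6 - 3*R)
O = 561501949/330907652 (O = -18022*(-1/35768) + 44148*(1/37006) = 9011/17884 + 22074/18503 = 561501949/330907652 ≈ 1.6969)
b(-146, 205)/O = (-6 - 3*205)/(561501949/330907652) = (-6 - 615)*(330907652/561501949) = -621*330907652/561501949 = -205493651892/561501949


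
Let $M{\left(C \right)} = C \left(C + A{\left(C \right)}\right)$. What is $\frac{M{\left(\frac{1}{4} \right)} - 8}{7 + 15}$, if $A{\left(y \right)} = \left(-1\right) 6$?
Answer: $- \frac{151}{352} \approx -0.42898$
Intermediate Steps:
$A{\left(y \right)} = -6$
$M{\left(C \right)} = C \left(-6 + C\right)$ ($M{\left(C \right)} = C \left(C - 6\right) = C \left(-6 + C\right)$)
$\frac{M{\left(\frac{1}{4} \right)} - 8}{7 + 15} = \frac{\frac{-6 + \frac{1}{4}}{4} - 8}{7 + 15} = \frac{\frac{-6 + \frac{1}{4}}{4} - 8}{22} = \frac{\frac{1}{4} \left(- \frac{23}{4}\right) - 8}{22} = \frac{- \frac{23}{16} - 8}{22} = \frac{1}{22} \left(- \frac{151}{16}\right) = - \frac{151}{352}$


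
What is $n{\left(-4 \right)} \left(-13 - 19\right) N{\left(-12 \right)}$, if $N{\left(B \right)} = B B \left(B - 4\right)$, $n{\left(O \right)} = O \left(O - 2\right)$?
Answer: $1769472$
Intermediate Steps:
$n{\left(O \right)} = O \left(-2 + O\right)$
$N{\left(B \right)} = B^{2} \left(-4 + B\right)$
$n{\left(-4 \right)} \left(-13 - 19\right) N{\left(-12 \right)} = - 4 \left(-2 - 4\right) \left(-13 - 19\right) \left(-12\right)^{2} \left(-4 - 12\right) = \left(-4\right) \left(-6\right) \left(-32\right) 144 \left(-16\right) = 24 \left(-32\right) \left(-2304\right) = \left(-768\right) \left(-2304\right) = 1769472$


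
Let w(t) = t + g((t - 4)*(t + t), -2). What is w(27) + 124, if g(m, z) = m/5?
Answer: 1997/5 ≈ 399.40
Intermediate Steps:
g(m, z) = m/5 (g(m, z) = m*(1/5) = m/5)
w(t) = t + 2*t*(-4 + t)/5 (w(t) = t + ((t - 4)*(t + t))/5 = t + ((-4 + t)*(2*t))/5 = t + (2*t*(-4 + t))/5 = t + 2*t*(-4 + t)/5)
w(27) + 124 = (1/5)*27*(-3 + 2*27) + 124 = (1/5)*27*(-3 + 54) + 124 = (1/5)*27*51 + 124 = 1377/5 + 124 = 1997/5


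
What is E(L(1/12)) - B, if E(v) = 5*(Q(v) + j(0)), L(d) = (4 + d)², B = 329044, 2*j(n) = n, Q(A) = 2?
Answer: -329034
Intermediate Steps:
j(n) = n/2
E(v) = 10 (E(v) = 5*(2 + (½)*0) = 5*(2 + 0) = 5*2 = 10)
E(L(1/12)) - B = 10 - 1*329044 = 10 - 329044 = -329034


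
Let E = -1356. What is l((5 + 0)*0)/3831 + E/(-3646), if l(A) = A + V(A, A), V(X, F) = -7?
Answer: 2584657/6983913 ≈ 0.37009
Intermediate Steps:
l(A) = -7 + A (l(A) = A - 7 = -7 + A)
l((5 + 0)*0)/3831 + E/(-3646) = (-7 + (5 + 0)*0)/3831 - 1356/(-3646) = (-7 + 5*0)*(1/3831) - 1356*(-1/3646) = (-7 + 0)*(1/3831) + 678/1823 = -7*1/3831 + 678/1823 = -7/3831 + 678/1823 = 2584657/6983913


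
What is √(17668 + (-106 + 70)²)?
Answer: 2*√4741 ≈ 137.71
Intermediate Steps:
√(17668 + (-106 + 70)²) = √(17668 + (-36)²) = √(17668 + 1296) = √18964 = 2*√4741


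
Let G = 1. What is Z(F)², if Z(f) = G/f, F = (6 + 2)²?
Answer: 1/4096 ≈ 0.00024414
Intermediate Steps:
F = 64 (F = 8² = 64)
Z(f) = 1/f
Z(F)² = (1/64)² = 1/4096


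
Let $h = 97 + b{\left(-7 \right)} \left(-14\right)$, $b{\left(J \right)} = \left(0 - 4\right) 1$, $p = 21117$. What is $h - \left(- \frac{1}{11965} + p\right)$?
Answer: $- \frac{250834259}{11965} \approx -20964.0$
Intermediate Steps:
$b{\left(J \right)} = -4$ ($b{\left(J \right)} = \left(-4\right) 1 = -4$)
$h = 153$ ($h = 97 - -56 = 97 + 56 = 153$)
$h - \left(- \frac{1}{11965} + p\right) = 153 + \left(\frac{1}{11965} - 21117\right) = 153 - \frac{252664904}{11965} = - \frac{250834259}{11965}$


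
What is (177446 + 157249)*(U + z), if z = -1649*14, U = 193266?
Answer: 56958395100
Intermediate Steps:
z = -23086
(177446 + 157249)*(U + z) = (177446 + 157249)*(193266 - 23086) = 334695*170180 = 56958395100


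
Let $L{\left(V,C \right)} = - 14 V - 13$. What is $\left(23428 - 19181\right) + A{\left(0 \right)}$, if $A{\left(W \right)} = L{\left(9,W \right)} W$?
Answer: $4247$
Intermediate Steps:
$L{\left(V,C \right)} = -13 - 14 V$
$A{\left(W \right)} = - 139 W$ ($A{\left(W \right)} = \left(-13 - 126\right) W = - 139 W$)
$\left(23428 - 19181\right) + A{\left(0 \right)} = \left(23428 - 19181\right) - 0 = \left(23428 - 19181\right) + 0 = 4247 + 0 = 4247$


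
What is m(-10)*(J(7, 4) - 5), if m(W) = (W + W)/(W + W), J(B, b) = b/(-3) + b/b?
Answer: -16/3 ≈ -5.3333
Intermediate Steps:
J(B, b) = 1 - b/3 (J(B, b) = b*(-1/3) + 1 = -b/3 + 1 = 1 - b/3)
m(W) = 1 (m(W) = (2*W)/((2*W)) = (2*W)*(1/(2*W)) = 1)
m(-10)*(J(7, 4) - 5) = 1*((1 - 1/3*4) - 5) = 1*((1 - 4/3) - 5) = 1*(-1/3 - 5) = 1*(-16/3) = -16/3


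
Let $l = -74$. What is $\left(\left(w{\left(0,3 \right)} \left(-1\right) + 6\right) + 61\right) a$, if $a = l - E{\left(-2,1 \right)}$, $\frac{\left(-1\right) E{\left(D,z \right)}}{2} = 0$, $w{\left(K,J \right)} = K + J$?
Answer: $-4736$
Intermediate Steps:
$w{\left(K,J \right)} = J + K$
$E{\left(D,z \right)} = 0$ ($E{\left(D,z \right)} = \left(-2\right) 0 = 0$)
$a = -74$ ($a = -74 - 0 = -74 + 0 = -74$)
$\left(\left(w{\left(0,3 \right)} \left(-1\right) + 6\right) + 61\right) a = \left(\left(\left(3 + 0\right) \left(-1\right) + 6\right) + 61\right) \left(-74\right) = \left(\left(3 \left(-1\right) + 6\right) + 61\right) \left(-74\right) = \left(\left(-3 + 6\right) + 61\right) \left(-74\right) = \left(3 + 61\right) \left(-74\right) = 64 \left(-74\right) = -4736$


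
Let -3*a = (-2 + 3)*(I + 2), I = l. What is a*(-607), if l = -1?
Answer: 607/3 ≈ 202.33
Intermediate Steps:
I = -1
a = -⅓ (a = -(-2 + 3)*(-1 + 2)/3 = -1/3 = -⅓*1 = -⅓ ≈ -0.33333)
a*(-607) = -⅓*(-607) = 607/3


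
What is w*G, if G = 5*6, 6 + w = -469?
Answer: -14250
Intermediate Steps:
w = -475 (w = -6 - 469 = -475)
G = 30
w*G = -475*30 = -14250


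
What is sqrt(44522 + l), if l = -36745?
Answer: sqrt(7777) ≈ 88.187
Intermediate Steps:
sqrt(44522 + l) = sqrt(44522 - 36745) = sqrt(7777)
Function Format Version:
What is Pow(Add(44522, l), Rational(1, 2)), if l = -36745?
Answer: Pow(7777, Rational(1, 2)) ≈ 88.187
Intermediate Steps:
Pow(Add(44522, l), Rational(1, 2)) = Pow(Add(44522, -36745), Rational(1, 2)) = Pow(7777, Rational(1, 2))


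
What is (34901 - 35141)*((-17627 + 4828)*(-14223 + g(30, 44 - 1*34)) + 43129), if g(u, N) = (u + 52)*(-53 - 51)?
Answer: -69895962720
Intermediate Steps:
g(u, N) = -5408 - 104*u (g(u, N) = (52 + u)*(-104) = -5408 - 104*u)
(34901 - 35141)*((-17627 + 4828)*(-14223 + g(30, 44 - 1*34)) + 43129) = (34901 - 35141)*((-17627 + 4828)*(-14223 + (-5408 - 104*30)) + 43129) = -240*(-12799*(-14223 + (-5408 - 3120)) + 43129) = -240*(-12799*(-14223 - 8528) + 43129) = -240*(-12799*(-22751) + 43129) = -240*(291190049 + 43129) = -240*291233178 = -69895962720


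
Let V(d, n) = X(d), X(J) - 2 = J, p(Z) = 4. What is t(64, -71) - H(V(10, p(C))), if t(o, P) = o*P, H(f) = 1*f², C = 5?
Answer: -4688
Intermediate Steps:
X(J) = 2 + J
V(d, n) = 2 + d
H(f) = f²
t(o, P) = P*o
t(64, -71) - H(V(10, p(C))) = -71*64 - (2 + 10)² = -4544 - 1*12² = -4544 - 1*144 = -4544 - 144 = -4688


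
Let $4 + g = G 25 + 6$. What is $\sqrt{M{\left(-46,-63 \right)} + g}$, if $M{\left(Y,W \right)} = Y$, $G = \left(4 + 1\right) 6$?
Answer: $\sqrt{706} \approx 26.571$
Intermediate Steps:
$G = 30$ ($G = 5 \cdot 6 = 30$)
$g = 752$ ($g = -4 + \left(30 \cdot 25 + 6\right) = -4 + \left(750 + 6\right) = -4 + 756 = 752$)
$\sqrt{M{\left(-46,-63 \right)} + g} = \sqrt{-46 + 752} = \sqrt{706}$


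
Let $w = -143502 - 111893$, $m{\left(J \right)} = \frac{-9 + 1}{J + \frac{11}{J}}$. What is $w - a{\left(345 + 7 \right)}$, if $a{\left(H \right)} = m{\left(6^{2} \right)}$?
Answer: $- \frac{333800977}{1307} \approx -2.5539 \cdot 10^{5}$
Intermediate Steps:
$m{\left(J \right)} = - \frac{8}{J + \frac{11}{J}}$
$w = -255395$
$a{\left(H \right)} = - \frac{288}{1307}$ ($a{\left(H \right)} = - \frac{8 \cdot 6^{2}}{11 + \left(6^{2}\right)^{2}} = \left(-8\right) 36 \frac{1}{11 + 36^{2}} = \left(-8\right) 36 \frac{1}{11 + 1296} = \left(-8\right) 36 \cdot \frac{1}{1307} = - \frac{288}{1307}$)
$w - a{\left(345 + 7 \right)} = -255395 - - \frac{288}{1307} = -255395 + \frac{288}{1307} = - \frac{333800977}{1307}$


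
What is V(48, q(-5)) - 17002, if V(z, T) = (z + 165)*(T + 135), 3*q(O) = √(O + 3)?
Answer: 11753 + 71*I*√2 ≈ 11753.0 + 100.41*I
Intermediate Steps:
q(O) = √(3 + O)/3 (q(O) = √(O + 3)/3 = √(3 + O)/3)
V(z, T) = (135 + T)*(165 + z) (V(z, T) = (165 + z)*(135 + T) = (135 + T)*(165 + z))
V(48, q(-5)) - 17002 = (22275 + 135*48 + 165*(√(3 - 5)/3) + (√(3 - 5)/3)*48) - 17002 = (22275 + 6480 + 165*(√(-2)/3) + (√(-2)/3)*48) - 17002 = (22275 + 6480 + 165*((I*√2)/3) + ((I*√2)/3)*48) - 17002 = (22275 + 6480 + 165*(I*√2/3) + (I*√2/3)*48) - 17002 = (22275 + 6480 + 55*I*√2 + 16*I*√2) - 17002 = (28755 + 71*I*√2) - 17002 = 11753 + 71*I*√2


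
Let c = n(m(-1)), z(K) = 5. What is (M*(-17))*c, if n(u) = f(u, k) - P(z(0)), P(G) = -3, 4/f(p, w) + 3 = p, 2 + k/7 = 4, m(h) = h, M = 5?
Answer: -170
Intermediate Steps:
k = 14 (k = -14 + 7*4 = -14 + 28 = 14)
f(p, w) = 4/(-3 + p)
n(u) = 3 + 4/(-3 + u) (n(u) = 4/(-3 + u) - 1*(-3) = 4/(-3 + u) + 3 = 3 + 4/(-3 + u))
c = 2 (c = (-5 + 3*(-1))/(-3 - 1) = (-5 - 3)/(-4) = -¼*(-8) = 2)
(M*(-17))*c = (5*(-17))*2 = -85*2 = -170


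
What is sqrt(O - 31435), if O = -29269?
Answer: 4*I*sqrt(3794) ≈ 246.38*I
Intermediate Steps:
sqrt(O - 31435) = sqrt(-29269 - 31435) = sqrt(-60704) = 4*I*sqrt(3794)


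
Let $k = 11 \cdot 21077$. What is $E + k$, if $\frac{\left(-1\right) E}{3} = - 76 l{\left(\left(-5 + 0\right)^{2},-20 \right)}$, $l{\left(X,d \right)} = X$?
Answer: $237547$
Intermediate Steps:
$k = 231847$
$E = 5700$ ($E = - 3 \left(- 76 \left(-5 + 0\right)^{2}\right) = - 3 \left(- 76 \left(-5\right)^{2}\right) = - 3 \left(\left(-76\right) 25\right) = \left(-3\right) \left(-1900\right) = 5700$)
$E + k = 5700 + 231847 = 237547$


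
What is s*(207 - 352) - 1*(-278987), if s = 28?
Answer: 274927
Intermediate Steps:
s*(207 - 352) - 1*(-278987) = 28*(207 - 352) - 1*(-278987) = 28*(-145) + 278987 = -4060 + 278987 = 274927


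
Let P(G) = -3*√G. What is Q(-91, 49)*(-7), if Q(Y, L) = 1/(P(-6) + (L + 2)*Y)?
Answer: 10829/7179645 - 7*I*√6/7179645 ≈ 0.0015083 - 2.3882e-6*I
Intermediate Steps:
Q(Y, L) = 1/(Y*(2 + L) - 3*I*√6) (Q(Y, L) = 1/(-3*I*√6 + (L + 2)*Y) = 1/(-3*I*√6 + (2 + L)*Y) = 1/(-3*I*√6 + Y*(2 + L)) = 1/(Y*(2 + L) - 3*I*√6))
Q(-91, 49)*(-7) = -7/(2*(-91) + 49*(-91) - 3*I*√6) = -7/(-182 - 4459 - 3*I*√6) = -7/(-4641 - 3*I*√6)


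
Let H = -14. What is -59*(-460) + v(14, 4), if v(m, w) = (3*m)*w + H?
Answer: 27294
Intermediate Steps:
v(m, w) = -14 + 3*m*w (v(m, w) = (3*m)*w - 14 = 3*m*w - 14 = -14 + 3*m*w)
-59*(-460) + v(14, 4) = -59*(-460) + (-14 + 3*14*4) = 27140 + (-14 + 168) = 27140 + 154 = 27294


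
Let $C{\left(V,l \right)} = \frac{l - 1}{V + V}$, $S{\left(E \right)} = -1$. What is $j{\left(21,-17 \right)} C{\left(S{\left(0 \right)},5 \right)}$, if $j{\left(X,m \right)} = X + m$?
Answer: $-8$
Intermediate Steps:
$C{\left(V,l \right)} = \frac{-1 + l}{2 V}$
$j{\left(21,-17 \right)} C{\left(S{\left(0 \right)},5 \right)} = \left(21 - 17\right) \frac{-1 + 5}{2 \left(-1\right)} = 4 \cdot \frac{1}{2} \left(-1\right) 4 = 4 \left(-2\right) = -8$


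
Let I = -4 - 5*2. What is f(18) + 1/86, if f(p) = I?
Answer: -1203/86 ≈ -13.988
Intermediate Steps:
I = -14 (I = -4 - 10 = -14)
f(p) = -14
f(18) + 1/86 = -14 + 1/86 = -1203/86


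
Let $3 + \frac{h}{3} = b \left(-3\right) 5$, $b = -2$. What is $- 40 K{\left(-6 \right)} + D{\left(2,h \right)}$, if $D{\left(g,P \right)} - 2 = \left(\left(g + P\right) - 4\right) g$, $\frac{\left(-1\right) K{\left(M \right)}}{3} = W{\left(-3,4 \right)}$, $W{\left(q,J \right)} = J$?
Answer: $640$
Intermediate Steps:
$K{\left(M \right)} = -12$ ($K{\left(M \right)} = \left(-3\right) 4 = -12$)
$h = 81$ ($h = -9 + 3 \left(-2\right) \left(-3\right) 5 = -9 + 3 \cdot 6 \cdot 5 = -9 + 3 \cdot 30 = -9 + 90 = 81$)
$D{\left(g,P \right)} = 2 + g \left(-4 + P + g\right)$ ($D{\left(g,P \right)} = 2 + \left(\left(g + P\right) - 4\right) g = 2 + \left(\left(P + g\right) - 4\right) g = 2 + \left(-4 + P + g\right) g = 2 + g \left(-4 + P + g\right)$)
$- 40 K{\left(-6 \right)} + D{\left(2,h \right)} = \left(-40\right) \left(-12\right) + \left(2 + 2^{2} - 8 + 81 \cdot 2\right) = 480 + \left(2 + 4 - 8 + 162\right) = 480 + 160 = 640$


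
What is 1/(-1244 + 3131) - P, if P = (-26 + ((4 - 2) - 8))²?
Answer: -1932287/1887 ≈ -1024.0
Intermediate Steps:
P = 1024 (P = (-26 + (2 - 8))² = (-26 - 6)² = (-32)² = 1024)
1/(-1244 + 3131) - P = 1/(-1244 + 3131) - 1*1024 = 1/1887 - 1024 = -1932287/1887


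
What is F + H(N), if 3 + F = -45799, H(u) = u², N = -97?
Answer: -36393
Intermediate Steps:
F = -45802 (F = -3 - 45799 = -45802)
F + H(N) = -45802 + (-97)² = -45802 + 9409 = -36393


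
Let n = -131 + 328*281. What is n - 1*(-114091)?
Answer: 206128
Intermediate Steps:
n = 92037 (n = -131 + 92168 = 92037)
n - 1*(-114091) = 92037 - 1*(-114091) = 92037 + 114091 = 206128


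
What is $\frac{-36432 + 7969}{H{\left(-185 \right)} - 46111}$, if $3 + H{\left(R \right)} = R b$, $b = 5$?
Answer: $\frac{28463}{47039} \approx 0.60509$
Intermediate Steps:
$H{\left(R \right)} = -3 + 5 R$ ($H{\left(R \right)} = -3 + R 5 = -3 + 5 R$)
$\frac{-36432 + 7969}{H{\left(-185 \right)} - 46111} = \frac{-36432 + 7969}{\left(-3 + 5 \left(-185\right)\right) - 46111} = - \frac{28463}{\left(-3 - 925\right) - 46111} = - \frac{28463}{-928 - 46111} = - \frac{28463}{-47039} = \left(-28463\right) \left(- \frac{1}{47039}\right) = \frac{28463}{47039}$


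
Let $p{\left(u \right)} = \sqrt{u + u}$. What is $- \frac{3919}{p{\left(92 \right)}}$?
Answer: $- \frac{3919 \sqrt{46}}{92} \approx -288.91$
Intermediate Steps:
$p{\left(u \right)} = \sqrt{2} \sqrt{u}$ ($p{\left(u \right)} = \sqrt{2 u} = \sqrt{2} \sqrt{u}$)
$- \frac{3919}{p{\left(92 \right)}} = - \frac{3919}{\sqrt{2} \sqrt{92}} = - \frac{3919}{\sqrt{2} \cdot 2 \sqrt{23}} = - \frac{3919}{2 \sqrt{46}} = - 3919 \frac{\sqrt{46}}{92} = - \frac{3919 \sqrt{46}}{92}$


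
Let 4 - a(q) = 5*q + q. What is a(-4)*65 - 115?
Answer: 1705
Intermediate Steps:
a(q) = 4 - 6*q (a(q) = 4 - (5*q + q) = 4 - 6*q)
a(-4)*65 - 115 = (4 - 6*(-4))*65 - 115 = (4 + 24)*65 - 115 = 28*65 - 115 = 1820 - 115 = 1705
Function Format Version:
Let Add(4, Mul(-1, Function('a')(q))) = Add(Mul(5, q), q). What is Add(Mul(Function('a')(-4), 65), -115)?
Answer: 1705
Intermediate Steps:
Function('a')(q) = Add(4, Mul(-6, q)) (Function('a')(q) = Add(4, Mul(-1, Add(Mul(5, q), q))) = Add(4, Mul(-1, Mul(6, q))) = Add(4, Mul(-6, q)))
Add(Mul(Function('a')(-4), 65), -115) = Add(Mul(Add(4, Mul(-6, -4)), 65), -115) = Add(Mul(Add(4, 24), 65), -115) = Add(Mul(28, 65), -115) = Add(1820, -115) = 1705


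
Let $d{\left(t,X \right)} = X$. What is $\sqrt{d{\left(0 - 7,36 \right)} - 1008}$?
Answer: $18 i \sqrt{3} \approx 31.177 i$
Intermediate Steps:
$\sqrt{d{\left(0 - 7,36 \right)} - 1008} = \sqrt{36 - 1008} = \sqrt{-972} = 18 i \sqrt{3}$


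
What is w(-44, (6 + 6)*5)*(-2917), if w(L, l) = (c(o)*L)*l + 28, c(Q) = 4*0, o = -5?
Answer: -81676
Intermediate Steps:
c(Q) = 0
w(L, l) = 28 (w(L, l) = (0*L)*l + 28 = 0*l + 28 = 0 + 28 = 28)
w(-44, (6 + 6)*5)*(-2917) = 28*(-2917) = -81676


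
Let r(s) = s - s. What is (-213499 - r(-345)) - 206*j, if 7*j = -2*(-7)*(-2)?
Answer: -212675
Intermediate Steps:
j = -4 (j = (-2*(-7)*(-2))/7 = (14*(-2))/7 = (⅐)*(-28) = -4)
r(s) = 0
(-213499 - r(-345)) - 206*j = (-213499 - 1*0) - 206*(-4) = (-213499 + 0) + 824 = -213499 + 824 = -212675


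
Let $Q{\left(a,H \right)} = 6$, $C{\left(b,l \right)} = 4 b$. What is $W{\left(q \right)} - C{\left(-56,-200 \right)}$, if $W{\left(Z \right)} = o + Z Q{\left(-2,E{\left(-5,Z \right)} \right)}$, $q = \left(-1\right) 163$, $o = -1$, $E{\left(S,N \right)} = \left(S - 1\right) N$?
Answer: $-755$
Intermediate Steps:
$E{\left(S,N \right)} = N \left(-1 + S\right)$ ($E{\left(S,N \right)} = \left(-1 + S\right) N = N \left(-1 + S\right)$)
$q = -163$
$W{\left(Z \right)} = -1 + 6 Z$ ($W{\left(Z \right)} = -1 + Z 6 = -1 + 6 Z$)
$W{\left(q \right)} - C{\left(-56,-200 \right)} = \left(-1 + 6 \left(-163\right)\right) - 4 \left(-56\right) = \left(-1 - 978\right) - -224 = -979 + 224 = -755$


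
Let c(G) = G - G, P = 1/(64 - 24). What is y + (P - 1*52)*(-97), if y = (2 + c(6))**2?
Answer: 201823/40 ≈ 5045.6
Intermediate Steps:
P = 1/40 ≈ 0.025000
c(G) = 0
y = 4 (y = (2 + 0)**2 = 2**2 = 4)
y + (P - 1*52)*(-97) = 4 + (1/40 - 1*52)*(-97) = 4 + (1/40 - 52)*(-97) = 4 - 2079/40*(-97) = 4 + 201663/40 = 201823/40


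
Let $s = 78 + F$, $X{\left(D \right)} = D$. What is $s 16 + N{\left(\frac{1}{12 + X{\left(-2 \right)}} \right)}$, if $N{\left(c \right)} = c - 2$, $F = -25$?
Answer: $\frac{8461}{10} \approx 846.1$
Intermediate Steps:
$s = 53$ ($s = 78 - 25 = 53$)
$N{\left(c \right)} = -2 + c$
$s 16 + N{\left(\frac{1}{12 + X{\left(-2 \right)}} \right)} = 53 \cdot 16 - \left(2 - \frac{1}{12 - 2}\right) = 848 - \left(2 - \frac{1}{10}\right) = 848 + \left(-2 + \frac{1}{10}\right) = 848 - \frac{19}{10} = \frac{8461}{10}$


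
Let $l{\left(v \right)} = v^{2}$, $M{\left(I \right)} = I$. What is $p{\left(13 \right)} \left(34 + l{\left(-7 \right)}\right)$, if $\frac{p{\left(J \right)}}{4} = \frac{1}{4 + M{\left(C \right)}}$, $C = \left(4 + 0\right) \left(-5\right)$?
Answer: $- \frac{83}{4} \approx -20.75$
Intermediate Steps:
$C = -20$ ($C = 4 \left(-5\right) = -20$)
$p{\left(J \right)} = - \frac{1}{4}$ ($p{\left(J \right)} = \frac{4}{4 - 20} = \frac{4}{-16} = 4 \left(- \frac{1}{16}\right) = - \frac{1}{4}$)
$p{\left(13 \right)} \left(34 + l{\left(-7 \right)}\right) = - \frac{34 + \left(-7\right)^{2}}{4} = - \frac{34 + 49}{4} = \left(- \frac{1}{4}\right) 83 = - \frac{83}{4}$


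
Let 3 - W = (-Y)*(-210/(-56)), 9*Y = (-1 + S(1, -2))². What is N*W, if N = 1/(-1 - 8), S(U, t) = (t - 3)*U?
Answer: -2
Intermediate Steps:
S(U, t) = U*(-3 + t) (S(U, t) = (-3 + t)*U = U*(-3 + t))
Y = 4 (Y = (-1 + 1*(-3 - 2))²/9 = (-1 + 1*(-5))²/9 = (-1 - 5)²/9 = (⅑)*(-6)² = (⅑)*36 = 4)
N = -⅑ (N = 1/(-9) = -⅑ ≈ -0.11111)
W = 18 (W = 3 - (-1*4)*(-210/(-56)) = 3 - (-4)*(-210*(-1/56)) = 3 - (-4)*15/4 = 3 - 1*(-15) = 3 + 15 = 18)
N*W = -⅑*18 = -2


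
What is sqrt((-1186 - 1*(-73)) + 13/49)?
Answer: 2*I*sqrt(13631)/7 ≈ 33.358*I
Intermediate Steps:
sqrt((-1186 - 1*(-73)) + 13/49) = sqrt((-1186 + 73) + (1/49)*13) = sqrt(-1113 + 13/49) = sqrt(-54524/49) = 2*I*sqrt(13631)/7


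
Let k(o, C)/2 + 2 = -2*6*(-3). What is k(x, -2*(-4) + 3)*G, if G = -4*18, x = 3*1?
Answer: -4896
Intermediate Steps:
x = 3
k(o, C) = 68 (k(o, C) = -4 + 2*(-2*6*(-3)) = -4 + 2*(-12*(-3)) = -4 + 2*36 = -4 + 72 = 68)
G = -72
k(x, -2*(-4) + 3)*G = 68*(-72) = -4896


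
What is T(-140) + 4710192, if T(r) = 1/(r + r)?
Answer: 1318853759/280 ≈ 4.7102e+6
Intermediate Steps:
T(r) = 1/(2*r)
T(-140) + 4710192 = (½)/(-140) + 4710192 = (½)*(-1/140) + 4710192 = -1/280 + 4710192 = 1318853759/280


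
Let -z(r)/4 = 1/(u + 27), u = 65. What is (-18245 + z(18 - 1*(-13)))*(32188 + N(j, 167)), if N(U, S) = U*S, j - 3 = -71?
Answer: -8741857152/23 ≈ -3.8008e+8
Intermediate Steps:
j = -68 (j = 3 - 71 = -68)
N(U, S) = S*U
z(r) = -1/23 (z(r) = -4/(65 + 27) = -4/92 = -4*1/92 = -1/23)
(-18245 + z(18 - 1*(-13)))*(32188 + N(j, 167)) = (-18245 - 1/23)*(32188 + 167*(-68)) = -419636*(32188 - 11356)/23 = -419636/23*20832 = -8741857152/23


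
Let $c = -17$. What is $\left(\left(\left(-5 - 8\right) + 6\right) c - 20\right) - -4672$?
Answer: $4771$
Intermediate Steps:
$\left(\left(\left(-5 - 8\right) + 6\right) c - 20\right) - -4672 = \left(\left(\left(-5 - 8\right) + 6\right) \left(-17\right) - 20\right) - -4672 = \left(\left(-13 + 6\right) \left(-17\right) - 20\right) + 4672 = \left(\left(-7\right) \left(-17\right) - 20\right) + 4672 = \left(119 - 20\right) + 4672 = 99 + 4672 = 4771$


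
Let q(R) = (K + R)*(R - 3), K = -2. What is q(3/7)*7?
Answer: 198/7 ≈ 28.286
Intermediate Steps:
q(R) = (-3 + R)*(-2 + R) (q(R) = (-2 + R)*(R - 3) = (-2 + R)*(-3 + R) = (-3 + R)*(-2 + R))
q(3/7)*7 = (6 + (3/7)² - 15/7)*7 = (6 + (3*(⅐))² - 15/7)*7 = (6 + (3/7)² - 5*3/7)*7 = (6 + 9/49 - 15/7)*7 = (198/49)*7 = 198/7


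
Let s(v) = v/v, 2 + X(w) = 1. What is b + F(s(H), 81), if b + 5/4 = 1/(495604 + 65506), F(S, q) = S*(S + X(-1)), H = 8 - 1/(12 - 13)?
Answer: -1402773/1122220 ≈ -1.2500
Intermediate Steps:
X(w) = -1 (X(w) = -2 + 1 = -1)
H = 9 (H = 8 - 1/(-1) = 8 - 1*(-1) = 8 + 1 = 9)
s(v) = 1
F(S, q) = S*(-1 + S) (F(S, q) = S*(S - 1) = S*(-1 + S))
b = -1402773/1122220 (b = -5/4 + 1/(495604 + 65506) = -5/4 + 1/561110 = -1402773/1122220 ≈ -1.2500)
b + F(s(H), 81) = -1402773/1122220 + 1*(-1 + 1) = -1402773/1122220 + 1*0 = -1402773/1122220 + 0 = -1402773/1122220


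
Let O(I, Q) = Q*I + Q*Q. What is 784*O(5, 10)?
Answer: 117600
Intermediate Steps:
O(I, Q) = Q² + I*Q (O(I, Q) = I*Q + Q² = Q² + I*Q)
784*O(5, 10) = 784*(10*(5 + 10)) = 784*(10*15) = 784*150 = 117600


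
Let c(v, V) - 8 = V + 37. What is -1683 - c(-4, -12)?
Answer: -1716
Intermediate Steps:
c(v, V) = 45 + V (c(v, V) = 8 + (V + 37) = 8 + (37 + V) = 45 + V)
-1683 - c(-4, -12) = -1683 - (45 - 12) = -1683 - 1*33 = -1683 - 33 = -1716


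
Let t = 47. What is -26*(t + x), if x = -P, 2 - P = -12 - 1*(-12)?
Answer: -1170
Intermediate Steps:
P = 2 (P = 2 - (-12 - 1*(-12)) = 2 - (-12 + 12) = 2 - 1*0 = 2 + 0 = 2)
x = -2 (x = -1*2 = -2)
-26*(t + x) = -26*(47 - 2) = -26*45 = -1170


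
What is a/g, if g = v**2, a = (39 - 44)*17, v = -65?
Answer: -17/845 ≈ -0.020118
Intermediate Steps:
a = -85 (a = -5*17 = -85)
g = 4225 (g = (-65)**2 = 4225)
a/g = -85/4225 = -85*1/4225 = -17/845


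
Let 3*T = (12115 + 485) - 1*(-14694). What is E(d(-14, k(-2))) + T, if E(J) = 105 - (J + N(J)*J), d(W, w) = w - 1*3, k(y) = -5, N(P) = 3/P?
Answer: 9208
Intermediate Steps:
d(W, w) = -3 + w (d(W, w) = w - 3 = -3 + w)
E(J) = 102 - J (E(J) = 105 - (J + (3/J)*J) = 105 - (J + 3) = 105 - (3 + J) = 105 + (-3 - J) = 102 - J)
T = 9098 (T = ((12115 + 485) - 1*(-14694))/3 = (12600 + 14694)/3 = (⅓)*27294 = 9098)
E(d(-14, k(-2))) + T = (102 - (-3 - 5)) + 9098 = (102 - 1*(-8)) + 9098 = (102 + 8) + 9098 = 110 + 9098 = 9208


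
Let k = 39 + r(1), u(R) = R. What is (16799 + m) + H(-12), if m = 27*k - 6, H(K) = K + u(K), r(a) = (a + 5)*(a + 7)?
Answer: 19118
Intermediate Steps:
r(a) = (5 + a)*(7 + a)
k = 87 (k = 39 + (35 + 1² + 12*1) = 39 + (35 + 1 + 12) = 39 + 48 = 87)
H(K) = 2*K (H(K) = K + K = 2*K)
m = 2343 (m = 27*87 - 6 = 2349 - 6 = 2343)
(16799 + m) + H(-12) = (16799 + 2343) + 2*(-12) = 19142 - 24 = 19118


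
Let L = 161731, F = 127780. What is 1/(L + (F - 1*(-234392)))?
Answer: 1/523903 ≈ 1.9087e-6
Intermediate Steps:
1/(L + (F - 1*(-234392))) = 1/(161731 + (127780 - 1*(-234392))) = 1/(161731 + (127780 + 234392)) = 1/(161731 + 362172) = 1/523903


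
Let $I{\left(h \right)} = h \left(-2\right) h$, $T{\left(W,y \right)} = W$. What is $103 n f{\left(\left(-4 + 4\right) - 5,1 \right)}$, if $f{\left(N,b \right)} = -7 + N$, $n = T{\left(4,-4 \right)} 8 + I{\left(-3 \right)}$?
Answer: $-17304$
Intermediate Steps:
$I{\left(h \right)} = - 2 h^{2}$ ($I{\left(h \right)} = - 2 h h = - 2 h^{2}$)
$n = 14$ ($n = 4 \cdot 8 - 2 \left(-3\right)^{2} = 32 - 18 = 14$)
$103 n f{\left(\left(-4 + 4\right) - 5,1 \right)} = 103 \cdot 14 \left(-7 + \left(\left(-4 + 4\right) - 5\right)\right) = 1442 \left(-7 + \left(0 - 5\right)\right) = 1442 \left(-7 - 5\right) = 1442 \left(-12\right) = -17304$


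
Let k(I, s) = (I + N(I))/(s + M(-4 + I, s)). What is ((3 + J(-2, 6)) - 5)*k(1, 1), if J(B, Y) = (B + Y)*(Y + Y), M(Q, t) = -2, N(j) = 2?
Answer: -138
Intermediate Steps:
J(B, Y) = 2*Y*(B + Y) (J(B, Y) = (B + Y)*(2*Y) = 2*Y*(B + Y))
k(I, s) = (2 + I)/(-2 + s) (k(I, s) = (I + 2)/(s - 2) = (2 + I)/(-2 + s))
((3 + J(-2, 6)) - 5)*k(1, 1) = ((3 + 2*6*(-2 + 6)) - 5)*((2 + 1)/(-2 + 1)) = ((3 + 2*6*4) - 5)*(3/(-1)) = ((3 + 48) - 5)*(-1*3) = (51 - 5)*(-3) = 46*(-3) = -138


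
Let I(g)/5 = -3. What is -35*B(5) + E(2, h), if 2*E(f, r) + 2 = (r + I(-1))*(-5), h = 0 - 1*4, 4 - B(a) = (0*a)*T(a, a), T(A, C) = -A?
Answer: -187/2 ≈ -93.500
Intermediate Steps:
I(g) = -15 (I(g) = 5*(-3) = -15)
B(a) = 4 (B(a) = 4 - 0*a*(-a) = 4 - 0*(-a) = 4 - 1*0 = 4 + 0 = 4)
h = -4 (h = 0 - 4 = -4)
E(f, r) = 73/2 - 5*r/2 (E(f, r) = -1 + ((r - 15)*(-5))/2 = -1 + ((-15 + r)*(-5))/2 = -1 + (75 - 5*r)/2 = -1 + (75/2 - 5*r/2) = 73/2 - 5*r/2)
-35*B(5) + E(2, h) = -35*4 + (73/2 - 5/2*(-4)) = -140 + (73/2 + 10) = -140 + 93/2 = -187/2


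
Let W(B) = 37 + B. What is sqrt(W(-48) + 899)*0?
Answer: 0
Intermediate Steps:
sqrt(W(-48) + 899)*0 = sqrt((37 - 48) + 899)*0 = sqrt(-11 + 899)*0 = sqrt(888)*0 = (2*sqrt(222))*0 = 0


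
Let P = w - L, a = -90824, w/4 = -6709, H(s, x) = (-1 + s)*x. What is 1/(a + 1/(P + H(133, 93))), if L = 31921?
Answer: -46481/4221590345 ≈ -1.1010e-5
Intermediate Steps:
H(s, x) = x*(-1 + s)
w = -26836 (w = 4*(-6709) = -26836)
P = -58757 (P = -26836 - 1*31921 = -26836 - 31921 = -58757)
1/(a + 1/(P + H(133, 93))) = 1/(-90824 + 1/(-58757 + 93*(-1 + 133))) = 1/(-90824 + 1/(-58757 + 93*132)) = 1/(-90824 + 1/(-58757 + 12276)) = 1/(-90824 + 1/(-46481)) = 1/(-90824 - 1/46481) = 1/(-4221590345/46481) = -46481/4221590345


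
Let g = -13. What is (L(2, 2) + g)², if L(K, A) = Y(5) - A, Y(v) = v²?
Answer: 100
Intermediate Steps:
L(K, A) = 25 - A (L(K, A) = 5² - A = 25 - A)
(L(2, 2) + g)² = ((25 - 1*2) - 13)² = ((25 - 2) - 13)² = (23 - 13)² = 10² = 100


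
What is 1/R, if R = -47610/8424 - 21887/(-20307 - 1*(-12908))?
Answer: -3462732/9327239 ≈ -0.37125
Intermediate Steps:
R = -9327239/3462732 (R = -47610*1/8424 - 21887/(-20307 + 12908) = -2645/468 - 21887/(-7399) = -2645/468 - 21887*(-1/7399) = -2645/468 + 21887/7399 = -9327239/3462732 ≈ -2.6936)
1/R = 1/(-9327239/3462732) = -3462732/9327239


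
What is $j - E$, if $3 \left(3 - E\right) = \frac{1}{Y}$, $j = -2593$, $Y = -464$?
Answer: $- \frac{3613633}{1392} \approx -2596.0$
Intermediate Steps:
$E = \frac{4177}{1392}$ ($E = 3 - \frac{1}{3 \left(-464\right)} = 3 - - \frac{1}{1392} = 3 + \frac{1}{1392} = \frac{4177}{1392} \approx 3.0007$)
$j - E = -2593 - \frac{4177}{1392} = - \frac{3613633}{1392}$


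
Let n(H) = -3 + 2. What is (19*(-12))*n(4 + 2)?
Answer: 228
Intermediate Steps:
n(H) = -1
(19*(-12))*n(4 + 2) = (19*(-12))*(-1) = -228*(-1) = 228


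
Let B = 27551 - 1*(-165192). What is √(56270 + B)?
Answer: √249013 ≈ 499.01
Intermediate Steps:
B = 192743 (B = 27551 + 165192 = 192743)
√(56270 + B) = √(56270 + 192743) = √249013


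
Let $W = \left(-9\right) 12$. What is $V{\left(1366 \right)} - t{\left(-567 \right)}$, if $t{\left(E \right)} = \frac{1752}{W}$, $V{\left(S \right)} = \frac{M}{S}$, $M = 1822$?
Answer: $\frac{107917}{6147} \approx 17.556$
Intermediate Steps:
$V{\left(S \right)} = \frac{1822}{S}$
$W = -108$
$t{\left(E \right)} = - \frac{146}{9}$ ($t{\left(E \right)} = \frac{1752}{-108} = 1752 \left(- \frac{1}{108}\right) = - \frac{146}{9}$)
$V{\left(1366 \right)} - t{\left(-567 \right)} = \frac{1822}{1366} - - \frac{146}{9} = 1822 \cdot \frac{1}{1366} + \frac{146}{9} = \frac{911}{683} + \frac{146}{9} = \frac{107917}{6147}$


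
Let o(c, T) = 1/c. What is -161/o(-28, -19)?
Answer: 4508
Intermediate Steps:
-161/o(-28, -19) = -161/(1/(-28)) = -161/(-1/28) = -161*(-28) = 4508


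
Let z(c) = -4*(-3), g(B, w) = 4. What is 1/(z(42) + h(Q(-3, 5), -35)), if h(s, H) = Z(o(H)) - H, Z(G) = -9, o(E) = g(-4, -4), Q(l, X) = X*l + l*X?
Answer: 1/38 ≈ 0.026316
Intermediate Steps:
Q(l, X) = 2*X*l (Q(l, X) = X*l + X*l = 2*X*l)
o(E) = 4
h(s, H) = -9 - H
z(c) = 12
1/(z(42) + h(Q(-3, 5), -35)) = 1/(12 + (-9 - 1*(-35))) = 1/(12 + (-9 + 35)) = 1/(12 + 26) = 1/38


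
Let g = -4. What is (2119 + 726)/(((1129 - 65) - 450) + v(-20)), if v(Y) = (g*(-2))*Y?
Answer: 2845/454 ≈ 6.2665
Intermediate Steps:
v(Y) = 8*Y (v(Y) = (-4*(-2))*Y = 8*Y)
(2119 + 726)/(((1129 - 65) - 450) + v(-20)) = (2119 + 726)/(((1129 - 65) - 450) + 8*(-20)) = 2845/((1064 - 450) - 160) = 2845/(614 - 160) = 2845/454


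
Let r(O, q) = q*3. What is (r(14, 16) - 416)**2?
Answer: 135424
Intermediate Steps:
r(O, q) = 3*q
(r(14, 16) - 416)**2 = (3*16 - 416)**2 = (48 - 416)**2 = (-368)**2 = 135424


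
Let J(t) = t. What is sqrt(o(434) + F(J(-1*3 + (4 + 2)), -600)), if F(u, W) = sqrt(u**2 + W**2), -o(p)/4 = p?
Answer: sqrt(-1736 + 3*sqrt(40001)) ≈ 33.704*I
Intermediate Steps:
o(p) = -4*p
F(u, W) = sqrt(W**2 + u**2)
sqrt(o(434) + F(J(-1*3 + (4 + 2)), -600)) = sqrt(-4*434 + sqrt((-600)**2 + (-1*3 + (4 + 2))**2)) = sqrt(-1736 + sqrt(360000 + (-3 + 6)**2)) = sqrt(-1736 + sqrt(360000 + 3**2)) = sqrt(-1736 + sqrt(360000 + 9)) = sqrt(-1736 + sqrt(360009)) = sqrt(-1736 + 3*sqrt(40001))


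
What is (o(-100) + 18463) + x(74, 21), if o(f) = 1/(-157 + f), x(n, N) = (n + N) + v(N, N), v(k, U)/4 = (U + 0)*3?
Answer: 4834169/257 ≈ 18810.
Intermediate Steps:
v(k, U) = 12*U (v(k, U) = 4*((U + 0)*3) = 4*(U*3) = 4*(3*U) = 12*U)
x(n, N) = n + 13*N (x(n, N) = (n + N) + 12*N = (N + n) + 12*N = n + 13*N)
(o(-100) + 18463) + x(74, 21) = (1/(-157 - 100) + 18463) + (74 + 13*21) = (1/(-257) + 18463) + (74 + 273) = (-1/257 + 18463) + 347 = 4744990/257 + 347 = 4834169/257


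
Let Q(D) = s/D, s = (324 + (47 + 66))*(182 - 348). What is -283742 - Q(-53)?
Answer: -15110868/53 ≈ -2.8511e+5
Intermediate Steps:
s = -72542 (s = (324 + 113)*(-166) = 437*(-166) = -72542)
Q(D) = -72542/D
-283742 - Q(-53) = -283742 - (-72542)/(-53) = -283742 - (-72542)*(-1)/53 = -283742 - 1*72542/53 = -283742 - 72542/53 = -15110868/53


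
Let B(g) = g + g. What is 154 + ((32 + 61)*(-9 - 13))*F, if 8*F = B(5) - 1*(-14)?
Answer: -5984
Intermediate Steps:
B(g) = 2*g
F = 3 (F = (2*5 - 1*(-14))/8 = (10 + 14)/8 = (⅛)*24 = 3)
154 + ((32 + 61)*(-9 - 13))*F = 154 + ((32 + 61)*(-9 - 13))*3 = 154 + (93*(-22))*3 = 154 - 2046*3 = 154 - 6138 = -5984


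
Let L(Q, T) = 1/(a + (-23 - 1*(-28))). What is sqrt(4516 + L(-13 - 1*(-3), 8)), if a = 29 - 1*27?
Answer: sqrt(221291)/7 ≈ 67.202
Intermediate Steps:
a = 2 (a = 29 - 27 = 2)
L(Q, T) = 1/7 (L(Q, T) = 1/(2 + (-23 - 1*(-28))) = 1/(2 + (-23 + 28)) = 1/(2 + 5) = 1/7)
sqrt(4516 + L(-13 - 1*(-3), 8)) = sqrt(4516 + 1/7) = sqrt(31613/7) = sqrt(221291)/7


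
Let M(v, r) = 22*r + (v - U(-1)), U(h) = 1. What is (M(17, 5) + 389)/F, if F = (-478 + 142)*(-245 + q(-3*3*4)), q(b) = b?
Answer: 515/94416 ≈ 0.0054546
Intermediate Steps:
F = 94416 (F = (-478 + 142)*(-245 - 3*3*4) = -336*(-245 - 9*4) = -336*(-245 - 36) = -336*(-281) = 94416)
M(v, r) = -1 + v + 22*r (M(v, r) = 22*r + (v - 1*1) = 22*r + (v - 1) = 22*r + (-1 + v) = -1 + v + 22*r)
(M(17, 5) + 389)/F = ((-1 + 17 + 22*5) + 389)/94416 = ((-1 + 17 + 110) + 389)*(1/94416) = (126 + 389)*(1/94416) = 515*(1/94416) = 515/94416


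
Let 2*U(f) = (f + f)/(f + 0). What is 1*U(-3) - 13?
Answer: -12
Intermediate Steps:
U(f) = 1 (U(f) = ((f + f)/(f + 0))/2 = ((2*f)/f)/2 = (½)*2 = 1)
1*U(-3) - 13 = 1*1 - 13 = 1 - 13 = -12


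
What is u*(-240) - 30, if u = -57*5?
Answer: 68370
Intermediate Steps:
u = -285
u*(-240) - 30 = -285*(-240) - 30 = 68400 - 30 = 68370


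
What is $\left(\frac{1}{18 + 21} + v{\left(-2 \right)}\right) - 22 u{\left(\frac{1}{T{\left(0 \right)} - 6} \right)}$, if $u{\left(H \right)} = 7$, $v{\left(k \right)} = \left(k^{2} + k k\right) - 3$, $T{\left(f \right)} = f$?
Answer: $- \frac{5810}{39} \approx -148.97$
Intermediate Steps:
$v{\left(k \right)} = -3 + 2 k^{2}$ ($v{\left(k \right)} = \left(k^{2} + k^{2}\right) - 3 = 2 k^{2} - 3 = -3 + 2 k^{2}$)
$\left(\frac{1}{18 + 21} + v{\left(-2 \right)}\right) - 22 u{\left(\frac{1}{T{\left(0 \right)} - 6} \right)} = \left(\frac{1}{18 + 21} - \left(3 - 2 \left(-2\right)^{2}\right)\right) - 154 = \left(\frac{1}{39} + \left(-3 + 2 \cdot 4\right)\right) - 154 = \left(\frac{1}{39} + \left(-3 + 8\right)\right) - 154 = \left(\frac{1}{39} + 5\right) - 154 = \frac{196}{39} - 154 = - \frac{5810}{39}$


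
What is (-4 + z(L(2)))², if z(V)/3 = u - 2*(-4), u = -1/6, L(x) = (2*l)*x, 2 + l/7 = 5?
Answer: 1521/4 ≈ 380.25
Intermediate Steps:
l = 21 (l = -14 + 7*5 = -14 + 35 = 21)
L(x) = 42*x (L(x) = (2*21)*x = 42*x)
u = -⅙ (u = -1*⅙ = -⅙ ≈ -0.16667)
z(V) = 47/2 (z(V) = 3*(-⅙ - 2*(-4)) = 3*(-⅙ + 8) = 3*(47/6) = 47/2)
(-4 + z(L(2)))² = (-4 + 47/2)² = (39/2)² = 1521/4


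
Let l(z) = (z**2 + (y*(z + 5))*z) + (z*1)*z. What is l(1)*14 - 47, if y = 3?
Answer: 233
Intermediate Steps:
l(z) = 2*z**2 + z*(15 + 3*z) (l(z) = (z**2 + (3*(z + 5))*z) + (z*1)*z = (z**2 + (3*(5 + z))*z) + z*z = (z**2 + (15 + 3*z)*z) + z**2 = (z**2 + z*(15 + 3*z)) + z**2 = 2*z**2 + z*(15 + 3*z))
l(1)*14 - 47 = (5*1*(3 + 1))*14 - 47 = (5*1*4)*14 - 47 = 20*14 - 47 = 280 - 47 = 233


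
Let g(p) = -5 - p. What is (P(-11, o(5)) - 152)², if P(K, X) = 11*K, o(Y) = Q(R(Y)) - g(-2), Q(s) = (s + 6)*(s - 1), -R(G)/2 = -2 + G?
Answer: 74529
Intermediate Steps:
R(G) = 4 - 2*G (R(G) = -2*(-2 + G) = 4 - 2*G)
Q(s) = (-1 + s)*(6 + s) (Q(s) = (6 + s)*(-1 + s) = (-1 + s)*(6 + s))
o(Y) = 17 + (4 - 2*Y)² - 10*Y (o(Y) = (-6 + (4 - 2*Y)² + 5*(4 - 2*Y)) - (-5 - 1*(-2)) = (-6 + (4 - 2*Y)² + (20 - 10*Y)) - (-5 + 2) = (14 + (4 - 2*Y)² - 10*Y) - 1*(-3) = (14 + (4 - 2*Y)² - 10*Y) + 3 = 17 + (4 - 2*Y)² - 10*Y)
(P(-11, o(5)) - 152)² = (11*(-11) - 152)² = (-121 - 152)² = (-273)² = 74529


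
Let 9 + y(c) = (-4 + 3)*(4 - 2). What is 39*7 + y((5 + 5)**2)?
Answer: 262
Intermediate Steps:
y(c) = -11 (y(c) = -9 + (-4 + 3)*(4 - 2) = -9 - 1*2 = -9 - 2 = -11)
39*7 + y((5 + 5)**2) = 39*7 - 11 = 273 - 11 = 262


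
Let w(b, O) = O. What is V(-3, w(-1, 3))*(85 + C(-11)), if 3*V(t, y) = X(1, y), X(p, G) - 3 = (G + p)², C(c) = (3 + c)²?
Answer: 2831/3 ≈ 943.67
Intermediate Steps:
X(p, G) = 3 + (G + p)²
V(t, y) = 1 + (1 + y)²/3 (V(t, y) = (3 + (y + 1)²)/3 = (3 + (1 + y)²)/3 = 1 + (1 + y)²/3)
V(-3, w(-1, 3))*(85 + C(-11)) = (1 + (1 + 3)²/3)*(85 + (3 - 11)²) = (1 + (⅓)*4²)*(85 + (-8)²) = (1 + (⅓)*16)*(85 + 64) = (1 + 16/3)*149 = (19/3)*149 = 2831/3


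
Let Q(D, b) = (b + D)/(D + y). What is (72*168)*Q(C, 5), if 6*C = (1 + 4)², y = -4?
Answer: 665280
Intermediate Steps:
C = 25/6 (C = (1 + 4)²/6 = (⅙)*5² = (⅙)*25 = 25/6 ≈ 4.1667)
Q(D, b) = (D + b)/(-4 + D) (Q(D, b) = (b + D)/(D - 4) = (D + b)/(-4 + D))
(72*168)*Q(C, 5) = (72*168)*((25/6 + 5)/(-4 + 25/6)) = 12096*((55/6)/(⅙)) = 12096*(6*(55/6)) = 12096*55 = 665280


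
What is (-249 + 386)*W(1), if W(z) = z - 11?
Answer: -1370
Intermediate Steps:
W(z) = -11 + z
(-249 + 386)*W(1) = (-249 + 386)*(-11 + 1) = 137*(-10) = -1370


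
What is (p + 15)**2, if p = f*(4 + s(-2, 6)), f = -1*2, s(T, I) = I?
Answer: 25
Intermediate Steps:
f = -2
p = -20 (p = -2*(4 + 6) = -2*10 = -20)
(p + 15)**2 = (-20 + 15)**2 = (-5)**2 = 25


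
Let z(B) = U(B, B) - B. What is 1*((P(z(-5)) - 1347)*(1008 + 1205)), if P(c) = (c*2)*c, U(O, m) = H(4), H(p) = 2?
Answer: -2764037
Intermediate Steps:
U(O, m) = 2
z(B) = 2 - B
P(c) = 2*c² (P(c) = (2*c)*c = 2*c²)
1*((P(z(-5)) - 1347)*(1008 + 1205)) = 1*((2*(2 - 1*(-5))² - 1347)*(1008 + 1205)) = 1*((2*(2 + 5)² - 1347)*2213) = 1*((2*7² - 1347)*2213) = 1*((2*49 - 1347)*2213) = 1*((98 - 1347)*2213) = 1*(-1249*2213) = 1*(-2764037) = -2764037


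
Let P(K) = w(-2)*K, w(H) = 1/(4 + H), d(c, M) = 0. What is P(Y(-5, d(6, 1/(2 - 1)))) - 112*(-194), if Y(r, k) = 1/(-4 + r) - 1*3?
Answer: 195538/9 ≈ 21726.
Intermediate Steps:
Y(r, k) = -3 + 1/(-4 + r) (Y(r, k) = 1/(-4 + r) - 3 = -3 + 1/(-4 + r))
P(K) = K/2 (P(K) = K/(4 - 2) = K/2)
P(Y(-5, d(6, 1/(2 - 1)))) - 112*(-194) = ((13 - 3*(-5))/(-4 - 5))/2 - 112*(-194) = ((13 + 15)/(-9))/2 + 21728 = (-1/9*28)/2 + 21728 = (1/2)*(-28/9) + 21728 = -14/9 + 21728 = 195538/9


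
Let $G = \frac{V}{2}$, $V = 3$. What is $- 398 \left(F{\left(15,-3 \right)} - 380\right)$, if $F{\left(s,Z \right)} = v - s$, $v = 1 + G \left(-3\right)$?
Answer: $158603$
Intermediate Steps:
$G = \frac{3}{2} \approx 1.5$
$v = - \frac{7}{2}$ ($v = 1 + \frac{3}{2} \left(-3\right) = 1 - \frac{9}{2} = - \frac{7}{2} \approx -3.5$)
$F{\left(s,Z \right)} = - \frac{7}{2} - s$
$- 398 \left(F{\left(15,-3 \right)} - 380\right) = - 398 \left(\left(- \frac{7}{2} - 15\right) - 380\right) = - 398 \left(- \frac{37}{2} - 380\right) = \left(-398\right) \left(- \frac{797}{2}\right) = 158603$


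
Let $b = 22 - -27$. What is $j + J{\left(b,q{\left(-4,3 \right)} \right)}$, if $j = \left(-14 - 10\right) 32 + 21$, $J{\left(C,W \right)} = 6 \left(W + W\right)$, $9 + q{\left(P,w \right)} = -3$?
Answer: $-891$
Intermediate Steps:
$q{\left(P,w \right)} = -12$ ($q{\left(P,w \right)} = -9 - 3 = -12$)
$b = 49$ ($b = 22 + 27 = 49$)
$J{\left(C,W \right)} = 12 W$ ($J{\left(C,W \right)} = 6 \cdot 2 W = 12 W$)
$j = -747$ ($j = \left(-14 - 10\right) 32 + 21 = \left(-24\right) 32 + 21 = -768 + 21 = -747$)
$j + J{\left(b,q{\left(-4,3 \right)} \right)} = -747 + 12 \left(-12\right) = -747 - 144 = -891$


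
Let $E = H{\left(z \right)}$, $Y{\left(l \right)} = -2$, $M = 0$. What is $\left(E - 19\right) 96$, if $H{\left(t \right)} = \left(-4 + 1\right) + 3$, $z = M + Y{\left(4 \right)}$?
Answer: $-1824$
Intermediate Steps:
$z = -2$ ($z = 0 - 2 = -2$)
$H{\left(t \right)} = 0$ ($H{\left(t \right)} = -3 + 3 = 0$)
$E = 0$
$\left(E - 19\right) 96 = \left(0 - 19\right) 96 = \left(-19\right) 96 = -1824$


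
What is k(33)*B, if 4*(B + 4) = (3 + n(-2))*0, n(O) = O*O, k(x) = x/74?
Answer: -66/37 ≈ -1.7838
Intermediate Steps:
k(x) = x/74 (k(x) = x*(1/74) = x/74)
n(O) = O²
B = -4 (B = -4 + ((3 + (-2)²)*0)/4 = -4 + ((3 + 4)*0)/4 = -4 + (7*0)/4 = -4 + (¼)*0 = -4 + 0 = -4)
k(33)*B = ((1/74)*33)*(-4) = (33/74)*(-4) = -66/37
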